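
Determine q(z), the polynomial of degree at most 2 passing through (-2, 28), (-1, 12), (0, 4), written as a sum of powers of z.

Newton's divided differences:
q[-2,-1] = (12 - 28) / (-1 - (-2)) = -16
q[-1,0] = (4 - 12) / (0 - (-1)) = -8
q[-2,-1,0] = (-8 - (-16)) / (0 - (-2)) = 4
q(z) = 28 + (-16)·(z + 2) + 4·(z + 2)(z + 1)
Expanding: q(z) = 4z^2 - 4z + 4

q(z) = 4z^2 - 4z + 4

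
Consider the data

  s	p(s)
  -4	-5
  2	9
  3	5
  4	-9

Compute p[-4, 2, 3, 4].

-43/84

p[-4,2] = (9 - (-5)) / (2 - (-4)) = 7/3
p[2,3] = (5 - 9) / (3 - 2) = -4
p[3,4] = (-9 - 5) / (4 - 3) = -14
p[-4,2,3] = (-4 - 7/3) / (3 - (-4)) = -19/21
p[2,3,4] = (-14 - (-4)) / (4 - 2) = -5
p[-4,2,3,4] = (-5 - (-19/21)) / (4 - (-4)) = -43/84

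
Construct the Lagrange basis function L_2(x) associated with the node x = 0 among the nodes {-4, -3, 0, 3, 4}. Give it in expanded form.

L_2(x) = (1/144)x^4 - (25/144)x^2 + 1

L_2(x) = (x + 4)(x + 3)(x - 3)(x - 4) / [(4)·(3)·(-3)·(-4)]
       = (x^4 - 25x^2 + 144) / (144)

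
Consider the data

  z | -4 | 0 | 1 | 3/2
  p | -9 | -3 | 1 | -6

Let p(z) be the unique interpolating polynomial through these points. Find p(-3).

L_0(-3) = (-3)·(-4)·(-9/2)/[(-4)·(-5)·(-11/2)] = 27/55
L_1(-3) = (1)·(-4)·(-9/2)/[(4)·(-1)·(-3/2)] = 3
L_2(-3) = (1)·(-3)·(-9/2)/[(5)·(1)·(-1/2)] = -27/5
L_3(-3) = (1)·(-3)·(-4)/[(11/2)·(3/2)·(1/2)] = 32/11
Sum: (-9)·(27/55) + (-3)·(3) + 1·(-27/5) + (-6)·(32/11) = -399/11

-399/11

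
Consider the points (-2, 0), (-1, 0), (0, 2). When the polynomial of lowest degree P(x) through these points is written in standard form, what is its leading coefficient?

The leading coefficient equals the top divided difference P[-2,-1,0].
P[-2,-1] = (0 - 0) / (-1 - (-2)) = 0
P[-1,0] = (2 - 0) / (0 - (-1)) = 2
P[-2,-1,0] = (2 - 0) / (0 - (-2)) = 1

1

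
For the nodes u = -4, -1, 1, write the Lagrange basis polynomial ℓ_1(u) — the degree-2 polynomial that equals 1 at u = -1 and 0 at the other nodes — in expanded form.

ℓ_1(u) = -(1/6)u^2 - (1/2)u + 2/3

ℓ_1(u) = (u + 4)(u - 1) / [(3)·(-2)]
       = (u^2 + 3u - 4) / (-6)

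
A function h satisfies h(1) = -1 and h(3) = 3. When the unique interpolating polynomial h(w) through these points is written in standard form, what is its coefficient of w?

2

The leading coefficient equals the top divided difference h[1,3].
h[1,3] = (3 - (-1)) / (3 - 1) = 2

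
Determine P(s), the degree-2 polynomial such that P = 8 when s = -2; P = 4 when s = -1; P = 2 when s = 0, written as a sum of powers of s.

P(s) = s^2 - s + 2

L_0(s) = (s + 1)s / [2] = (1/2)s^2 + (1/2)s
L_1(s) = (s + 2)s / [-1] = -s^2 - 2s
L_2(s) = (s + 2)(s + 1) / [2] = (1/2)s^2 + (3/2)s + 1
P(s) = 8·L_0 + 4·L_1 + 2·L_2
  8·L_0(s) = 4s^2 + 4s
  4·L_1(s) = -4s^2 - 8s
  2·L_2(s) = s^2 + 3s + 2
Adding term by term: s^2 - s + 2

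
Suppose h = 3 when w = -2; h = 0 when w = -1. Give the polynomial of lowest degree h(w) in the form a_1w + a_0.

h(w) = -3w - 3

L_0(w) = (w + 1) / [-1] = -w - 1
L_1(w) = (w + 2) / [1] = w + 2
h(w) = 3·L_0 + 0·L_1
  3·L_0(w) = -3w - 3
  0·L_1(w) = 0
Adding term by term: -3w - 3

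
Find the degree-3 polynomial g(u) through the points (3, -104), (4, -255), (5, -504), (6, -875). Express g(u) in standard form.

g(u) = -4u^3 - u^2 + 4u + 1

L_0(u) = (u - 4)(u - 5)(u - 6) / [-6] = -(1/6)u^3 + (5/2)u^2 - (37/3)u + 20
L_1(u) = (u - 3)(u - 5)(u - 6) / [2] = (1/2)u^3 - 7u^2 + (63/2)u - 45
L_2(u) = (u - 3)(u - 4)(u - 6) / [-2] = -(1/2)u^3 + (13/2)u^2 - 27u + 36
L_3(u) = (u - 3)(u - 4)(u - 5) / [6] = (1/6)u^3 - 2u^2 + (47/6)u - 10
g(u) = (-104)·L_0 + (-255)·L_1 + (-504)·L_2 + (-875)·L_3
  (-104)·L_0(u) = (52/3)u^3 - 260u^2 + (3848/3)u - 2080
  (-255)·L_1(u) = -(255/2)u^3 + 1785u^2 - (16065/2)u + 11475
  (-504)·L_2(u) = 252u^3 - 3276u^2 + 13608u - 18144
  (-875)·L_3(u) = -(875/6)u^3 + 1750u^2 - (41125/6)u + 8750
Adding term by term: -4u^3 - u^2 + 4u + 1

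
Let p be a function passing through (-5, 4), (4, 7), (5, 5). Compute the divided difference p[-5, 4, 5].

-7/30

p[-5,4] = (7 - 4) / (4 - (-5)) = 1/3
p[4,5] = (5 - 7) / (5 - 4) = -2
p[-5,4,5] = (-2 - 1/3) / (5 - (-5)) = -7/30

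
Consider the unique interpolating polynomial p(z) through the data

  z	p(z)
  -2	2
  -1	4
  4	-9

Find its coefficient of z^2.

The leading coefficient equals the top divided difference p[-2,-1,4].
p[-2,-1] = (4 - 2) / (-1 - (-2)) = 2
p[-1,4] = (-9 - 4) / (4 - (-1)) = -13/5
p[-2,-1,4] = (-13/5 - 2) / (4 - (-2)) = -23/30

-23/30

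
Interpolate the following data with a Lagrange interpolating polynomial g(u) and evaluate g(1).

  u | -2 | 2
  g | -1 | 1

Evaluate each Lagrange basis at u = 1:
L_0(1) = (-1)/[(-4)] = 1/4
L_1(1) = (3)/[(4)] = 3/4
Sum: (-1)·(1/4) + 1·(3/4) = 1/2

1/2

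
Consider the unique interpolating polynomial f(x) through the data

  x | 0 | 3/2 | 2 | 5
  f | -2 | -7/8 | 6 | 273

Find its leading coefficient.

3

The leading coefficient equals the top divided difference f[0,3/2,2,5].
f[0,3/2] = (-7/8 - (-2)) / (3/2 - 0) = 3/4
f[3/2,2] = (6 - (-7/8)) / (2 - 3/2) = 55/4
f[2,5] = (273 - 6) / (5 - 2) = 89
f[0,3/2,2] = (55/4 - 3/4) / (2 - 0) = 13/2
f[3/2,2,5] = (89 - 55/4) / (5 - 3/2) = 43/2
f[0,3/2,2,5] = (43/2 - 13/2) / (5 - 0) = 3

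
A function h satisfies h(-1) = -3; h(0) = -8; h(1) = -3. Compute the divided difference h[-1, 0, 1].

5

h[-1,0] = (-8 - (-3)) / (0 - (-1)) = -5
h[0,1] = (-3 - (-8)) / (1 - 0) = 5
h[-1,0,1] = (5 - (-5)) / (1 - (-1)) = 5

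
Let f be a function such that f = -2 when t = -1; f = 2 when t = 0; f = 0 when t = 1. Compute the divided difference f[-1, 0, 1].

-3

f[-1,0] = (2 - (-2)) / (0 - (-1)) = 4
f[0,1] = (0 - 2) / (1 - 0) = -2
f[-1,0,1] = (-2 - 4) / (1 - (-1)) = -3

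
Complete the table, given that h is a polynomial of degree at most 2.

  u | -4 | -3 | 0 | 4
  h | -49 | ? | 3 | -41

The 3 known values determine h uniquely (degree ≤ 2).
Evaluate each Lagrange basis at u = -3:
L_0(-3) = (-3)·(-7)/[(-4)·(-8)] = 21/32
L_1(-3) = (1)·(-7)/[(4)·(-4)] = 7/16
L_2(-3) = (1)·(-3)/[(8)·(4)] = -3/32
Sum: (-49)·(21/32) + 3·(7/16) + (-41)·(-3/32) = -27

-27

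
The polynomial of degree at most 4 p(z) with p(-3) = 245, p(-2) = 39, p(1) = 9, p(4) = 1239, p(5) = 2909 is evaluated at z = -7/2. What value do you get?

3807/8

Evaluate each Lagrange basis at z = -7/2:
L_0(-7/2) = (-3/2)·(-9/2)·(-15/2)·(-17/2)/[(-1)·(-4)·(-7)·(-8)] = 6885/3584
L_1(-7/2) = (-1/2)·(-9/2)·(-15/2)·(-17/2)/[(1)·(-3)·(-6)·(-7)] = -255/224
L_2(-7/2) = (-1/2)·(-3/2)·(-15/2)·(-17/2)/[(4)·(3)·(-3)·(-4)] = 85/256
L_3(-7/2) = (-1/2)·(-3/2)·(-9/2)·(-17/2)/[(7)·(6)·(3)·(-1)] = -51/224
L_4(-7/2) = (-1/2)·(-3/2)·(-9/2)·(-15/2)/[(8)·(7)·(4)·(1)] = 405/3584
Sum: 245·(6885/3584) + 39·(-255/224) + 9·(85/256) + 1239·(-51/224) + 2909·(405/3584) = 3807/8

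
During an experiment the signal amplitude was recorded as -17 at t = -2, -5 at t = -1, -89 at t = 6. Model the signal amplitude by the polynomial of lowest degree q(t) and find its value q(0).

1

Evaluate each Lagrange basis at t = 0:
L_0(0) = (1)·(-6)/[(-1)·(-8)] = -3/4
L_1(0) = (2)·(-6)/[(1)·(-7)] = 12/7
L_2(0) = (2)·(1)/[(8)·(7)] = 1/28
Sum: (-17)·(-3/4) + (-5)·(12/7) + (-89)·(1/28) = 1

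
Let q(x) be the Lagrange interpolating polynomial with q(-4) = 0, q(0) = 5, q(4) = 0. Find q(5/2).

195/64

Evaluate each Lagrange basis at x = 5/2:
L_0(5/2) = (5/2)·(-3/2)/[(-4)·(-8)] = -15/128
L_1(5/2) = (13/2)·(-3/2)/[(4)·(-4)] = 39/64
L_2(5/2) = (13/2)·(5/2)/[(8)·(4)] = 65/128
Sum: 0 + 5·(39/64) + 0 = 195/64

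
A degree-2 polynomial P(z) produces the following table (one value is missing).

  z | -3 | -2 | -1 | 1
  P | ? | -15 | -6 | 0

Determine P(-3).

-28

The 3 known values determine P uniquely (degree ≤ 2).
Evaluate each Lagrange basis at z = -3:
L_0(-3) = (-2)·(-4)/[(-1)·(-3)] = 8/3
L_1(-3) = (-1)·(-4)/[(1)·(-2)] = -2
L_2(-3) = (-1)·(-2)/[(3)·(2)] = 1/3
Sum: (-15)·(8/3) + (-6)·(-2) + 0 = -28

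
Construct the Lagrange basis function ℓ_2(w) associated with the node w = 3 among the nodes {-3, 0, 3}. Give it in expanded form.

ℓ_2(w) = (1/18)w^2 + (1/6)w

ℓ_2(w) = (w + 3)w / [(6)·(3)]
       = (w^2 + 3w) / (18)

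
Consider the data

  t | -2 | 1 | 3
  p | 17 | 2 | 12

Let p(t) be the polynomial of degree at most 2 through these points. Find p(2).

5

Evaluate each Lagrange basis at t = 2:
L_0(2) = (1)·(-1)/[(-3)·(-5)] = -1/15
L_1(2) = (4)·(-1)/[(3)·(-2)] = 2/3
L_2(2) = (4)·(1)/[(5)·(2)] = 2/5
Sum: 17·(-1/15) + 2·(2/3) + 12·(2/5) = 5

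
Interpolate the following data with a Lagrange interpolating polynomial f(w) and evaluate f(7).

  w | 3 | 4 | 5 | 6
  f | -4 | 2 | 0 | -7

-16

Evaluate each Lagrange basis at w = 7:
L_0(7) = (3)·(2)·(1)/[(-1)·(-2)·(-3)] = -1
L_1(7) = (4)·(2)·(1)/[(1)·(-1)·(-2)] = 4
L_2(7) = (4)·(3)·(1)/[(2)·(1)·(-1)] = -6
L_3(7) = (4)·(3)·(2)/[(3)·(2)·(1)] = 4
Sum: (-4)·(-1) + 2·(4) + 0 + (-7)·(4) = -16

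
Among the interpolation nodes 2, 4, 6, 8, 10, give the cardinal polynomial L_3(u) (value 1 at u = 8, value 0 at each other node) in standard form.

L_3(u) = (u - 2)(u - 4)(u - 6)(u - 10) / [(6)·(4)·(2)·(-2)]
       = (u^4 - 22u^3 + 164u^2 - 488u + 480) / (-96)

L_3(u) = -(1/96)u^4 + (11/48)u^3 - (41/24)u^2 + (61/12)u - 5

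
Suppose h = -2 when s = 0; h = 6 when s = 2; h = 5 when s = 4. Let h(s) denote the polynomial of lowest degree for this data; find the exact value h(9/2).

Using Newton's divided-difference form:
h[0,2] = (6 - (-2)) / (2 - 0) = 4
h[2,4] = (5 - 6) / (4 - 2) = -1/2
h[0,2,4] = (-1/2 - 4) / (4 - 0) = -9/8
h(9/2) = -2 + 4·(9/2) + (-9/8)·(9/2)·(5/2) = 107/32

107/32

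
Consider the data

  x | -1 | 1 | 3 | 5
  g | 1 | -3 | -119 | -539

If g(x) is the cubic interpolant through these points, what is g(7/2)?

Evaluate each Lagrange basis at x = 7/2:
L_0(7/2) = (5/2)·(1/2)·(-3/2)/[(-2)·(-4)·(-6)] = 5/128
L_1(7/2) = (9/2)·(1/2)·(-3/2)/[(2)·(-2)·(-4)] = -27/128
L_2(7/2) = (9/2)·(5/2)·(-3/2)/[(4)·(2)·(-2)] = 135/128
L_3(7/2) = (9/2)·(5/2)·(1/2)/[(6)·(4)·(2)] = 15/128
Sum: 1·(5/128) + (-3)·(-27/128) + (-119)·(135/128) + (-539)·(15/128) = -188

-188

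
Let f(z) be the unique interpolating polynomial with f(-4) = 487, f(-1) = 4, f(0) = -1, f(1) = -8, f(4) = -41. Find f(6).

347

Evaluate each Lagrange basis at z = 6:
L_0(6) = (7)·(6)·(5)·(2)/[(-3)·(-4)·(-5)·(-8)] = 7/8
L_1(6) = (10)·(6)·(5)·(2)/[(3)·(-1)·(-2)·(-5)] = -20
L_2(6) = (10)·(7)·(5)·(2)/[(4)·(1)·(-1)·(-4)] = 175/4
L_3(6) = (10)·(7)·(6)·(2)/[(5)·(2)·(1)·(-3)] = -28
L_4(6) = (10)·(7)·(6)·(5)/[(8)·(5)·(4)·(3)] = 35/8
Sum: 487·(7/8) + 4·(-20) + (-1)·(175/4) + (-8)·(-28) + (-41)·(35/8) = 347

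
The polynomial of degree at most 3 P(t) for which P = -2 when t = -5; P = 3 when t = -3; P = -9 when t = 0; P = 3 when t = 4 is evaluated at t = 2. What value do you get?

Evaluate each Lagrange basis at t = 2:
L_0(2) = (5)·(2)·(-2)/[(-2)·(-5)·(-9)] = 2/9
L_1(2) = (7)·(2)·(-2)/[(2)·(-3)·(-7)] = -2/3
L_2(2) = (7)·(5)·(-2)/[(5)·(3)·(-4)] = 7/6
L_3(2) = (7)·(5)·(2)/[(9)·(7)·(4)] = 5/18
Sum: (-2)·(2/9) + 3·(-2/3) + (-9)·(7/6) + 3·(5/18) = -109/9

-109/9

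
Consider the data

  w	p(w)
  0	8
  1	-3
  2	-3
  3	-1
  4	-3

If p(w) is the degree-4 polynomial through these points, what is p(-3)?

242

L_0(-3) = (-4)·(-5)·(-6)·(-7)/[(-1)·(-2)·(-3)·(-4)] = 35
L_1(-3) = (-3)·(-5)·(-6)·(-7)/[(1)·(-1)·(-2)·(-3)] = -105
L_2(-3) = (-3)·(-4)·(-6)·(-7)/[(2)·(1)·(-1)·(-2)] = 126
L_3(-3) = (-3)·(-4)·(-5)·(-7)/[(3)·(2)·(1)·(-1)] = -70
L_4(-3) = (-3)·(-4)·(-5)·(-6)/[(4)·(3)·(2)·(1)] = 15
Sum: 8·(35) + (-3)·(-105) + (-3)·(126) + (-1)·(-70) + (-3)·(15) = 242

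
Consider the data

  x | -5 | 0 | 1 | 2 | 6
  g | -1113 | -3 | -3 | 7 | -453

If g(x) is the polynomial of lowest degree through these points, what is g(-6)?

-2145

Evaluate each Lagrange basis at x = -6:
L_0(-6) = (-6)·(-7)·(-8)·(-12)/[(-5)·(-6)·(-7)·(-11)] = 96/55
L_1(-6) = (-1)·(-7)·(-8)·(-12)/[(5)·(-1)·(-2)·(-6)] = -56/5
L_2(-6) = (-1)·(-6)·(-8)·(-12)/[(6)·(1)·(-1)·(-5)] = 96/5
L_3(-6) = (-1)·(-6)·(-7)·(-12)/[(7)·(2)·(1)·(-4)] = -9
L_4(-6) = (-1)·(-6)·(-7)·(-8)/[(11)·(6)·(5)·(4)] = 14/55
Sum: (-1113)·(96/55) + (-3)·(-56/5) + (-3)·(96/5) + 7·(-9) + (-453)·(14/55) = -2145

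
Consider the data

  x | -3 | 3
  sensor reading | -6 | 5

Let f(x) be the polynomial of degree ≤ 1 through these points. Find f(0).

-1/2

Evaluate each Lagrange basis at x = 0:
L_0(0) = (-3)/[(-6)] = 1/2
L_1(0) = (3)/[(6)] = 1/2
Sum: (-6)·(1/2) + 5·(1/2) = -1/2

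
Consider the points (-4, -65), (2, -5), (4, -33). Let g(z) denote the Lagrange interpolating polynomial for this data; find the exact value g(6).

L_0(6) = (4)·(2)/[(-6)·(-8)] = 1/6
L_1(6) = (10)·(2)/[(6)·(-2)] = -5/3
L_2(6) = (10)·(4)/[(8)·(2)] = 5/2
Sum: (-65)·(1/6) + (-5)·(-5/3) + (-33)·(5/2) = -85

-85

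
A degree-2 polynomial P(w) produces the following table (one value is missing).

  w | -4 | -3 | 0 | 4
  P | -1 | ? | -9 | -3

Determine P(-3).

The 3 known values determine P uniquely (degree ≤ 2).
Evaluate each Lagrange basis at w = -3:
L_0(-3) = (-3)·(-7)/[(-4)·(-8)] = 21/32
L_1(-3) = (1)·(-7)/[(4)·(-4)] = 7/16
L_2(-3) = (1)·(-3)/[(8)·(4)] = -3/32
Sum: (-1)·(21/32) + (-9)·(7/16) + (-3)·(-3/32) = -69/16

-69/16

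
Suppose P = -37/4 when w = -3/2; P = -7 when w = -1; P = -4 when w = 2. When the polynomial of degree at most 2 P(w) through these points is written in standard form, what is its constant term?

-4

L_0(w) = (w + 1)(w - 2) / [7/4] = (4/7)w^2 - (4/7)w - 8/7
L_1(w) = (w + 3/2)(w - 2) / [-3/2] = -(2/3)w^2 + (1/3)w + 2
L_2(w) = (w + 3/2)(w + 1) / [21/2] = (2/21)w^2 + (5/21)w + 1/7
P(w) = (-37/4)·L_0 + (-7)·L_1 + (-4)·L_2
Only the constant term is needed; take it from each L_i and combine:
(-37/4)·(-8/7) + (-7)·(2) + (-4)·(1/7) = -4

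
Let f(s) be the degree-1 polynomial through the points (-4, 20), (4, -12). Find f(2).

-4

Evaluate each Lagrange basis at s = 2:
L_0(2) = (-2)/[(-8)] = 1/4
L_1(2) = (6)/[(8)] = 3/4
Sum: 20·(1/4) + (-12)·(3/4) = -4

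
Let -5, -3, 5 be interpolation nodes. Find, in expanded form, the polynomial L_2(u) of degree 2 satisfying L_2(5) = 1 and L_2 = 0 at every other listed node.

L_2(u) = (1/80)u^2 + (1/10)u + 3/16

L_2(u) = (u + 5)(u + 3) / [(10)·(8)]
       = (u^2 + 8u + 15) / (80)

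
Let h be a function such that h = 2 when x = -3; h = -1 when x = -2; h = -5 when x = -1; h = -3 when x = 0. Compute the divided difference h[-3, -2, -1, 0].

7/6

h[-3,-2] = (-1 - 2) / (-2 - (-3)) = -3
h[-2,-1] = (-5 - (-1)) / (-1 - (-2)) = -4
h[-1,0] = (-3 - (-5)) / (0 - (-1)) = 2
h[-3,-2,-1] = (-4 - (-3)) / (-1 - (-3)) = -1/2
h[-2,-1,0] = (2 - (-4)) / (0 - (-2)) = 3
h[-3,-2,-1,0] = (3 - (-1/2)) / (0 - (-3)) = 7/6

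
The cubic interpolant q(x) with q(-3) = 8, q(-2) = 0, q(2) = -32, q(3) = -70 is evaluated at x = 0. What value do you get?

Using Newton's divided-difference form:
q[-3,-2] = (0 - 8) / (-2 - (-3)) = -8
q[-2,2] = (-32 - 0) / (2 - (-2)) = -8
q[2,3] = (-70 - (-32)) / (3 - 2) = -38
q[-3,-2,2] = (-8 - (-8)) / (2 - (-3)) = 0
q[-2,2,3] = (-38 - (-8)) / (3 - (-2)) = -6
q[-3,-2,2,3] = (-6 - 0) / (3 - (-3)) = -1
q(0) = 8 + (-8)·(3) + 0·(3)·(2) + (-1)·(3)·(2)·(-2) = -4

-4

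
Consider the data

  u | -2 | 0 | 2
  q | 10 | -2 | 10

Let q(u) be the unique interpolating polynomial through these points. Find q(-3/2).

Evaluate each Lagrange basis at u = -3/2:
L_0(-3/2) = (-3/2)·(-7/2)/[(-2)·(-4)] = 21/32
L_1(-3/2) = (1/2)·(-7/2)/[(2)·(-2)] = 7/16
L_2(-3/2) = (1/2)·(-3/2)/[(4)·(2)] = -3/32
Sum: 10·(21/32) + (-2)·(7/16) + 10·(-3/32) = 19/4

19/4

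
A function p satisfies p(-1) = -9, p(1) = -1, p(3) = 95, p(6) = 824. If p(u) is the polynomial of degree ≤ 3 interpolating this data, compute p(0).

-4

L_0(0) = (-1)·(-3)·(-6)/[(-2)·(-4)·(-7)] = 9/28
L_1(0) = (1)·(-3)·(-6)/[(2)·(-2)·(-5)] = 9/10
L_2(0) = (1)·(-1)·(-6)/[(4)·(2)·(-3)] = -1/4
L_3(0) = (1)·(-1)·(-3)/[(7)·(5)·(3)] = 1/35
Sum: (-9)·(9/28) + (-1)·(9/10) + 95·(-1/4) + 824·(1/35) = -4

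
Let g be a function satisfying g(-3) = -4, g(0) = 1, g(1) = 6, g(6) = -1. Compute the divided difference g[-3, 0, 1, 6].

g[-3,0] = (1 - (-4)) / (0 - (-3)) = 5/3
g[0,1] = (6 - 1) / (1 - 0) = 5
g[1,6] = (-1 - 6) / (6 - 1) = -7/5
g[-3,0,1] = (5 - 5/3) / (1 - (-3)) = 5/6
g[0,1,6] = (-7/5 - 5) / (6 - 0) = -16/15
g[-3,0,1,6] = (-16/15 - 5/6) / (6 - (-3)) = -19/90

-19/90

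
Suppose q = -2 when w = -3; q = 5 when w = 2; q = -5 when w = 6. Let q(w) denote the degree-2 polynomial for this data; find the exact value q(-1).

17/5

Evaluate each Lagrange basis at w = -1:
L_0(-1) = (-3)·(-7)/[(-5)·(-9)] = 7/15
L_1(-1) = (2)·(-7)/[(5)·(-4)] = 7/10
L_2(-1) = (2)·(-3)/[(9)·(4)] = -1/6
Sum: (-2)·(7/15) + 5·(7/10) + (-5)·(-1/6) = 17/5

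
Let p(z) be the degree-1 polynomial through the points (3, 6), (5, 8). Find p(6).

Evaluate each Lagrange basis at z = 6:
L_0(6) = (1)/[(-2)] = -1/2
L_1(6) = (3)/[(2)] = 3/2
Sum: 6·(-1/2) + 8·(3/2) = 9

9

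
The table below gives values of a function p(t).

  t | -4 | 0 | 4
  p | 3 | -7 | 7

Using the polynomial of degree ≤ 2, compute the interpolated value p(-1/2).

Evaluate each Lagrange basis at t = -1/2:
L_0(-1/2) = (-1/2)·(-9/2)/[(-4)·(-8)] = 9/128
L_1(-1/2) = (7/2)·(-9/2)/[(4)·(-4)] = 63/64
L_2(-1/2) = (7/2)·(-1/2)/[(8)·(4)] = -7/128
Sum: 3·(9/128) + (-7)·(63/64) + 7·(-7/128) = -113/16

-113/16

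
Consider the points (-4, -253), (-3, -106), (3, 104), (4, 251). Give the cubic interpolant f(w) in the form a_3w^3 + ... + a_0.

Newton's divided differences:
f[-4,-3] = (-106 - (-253)) / (-3 - (-4)) = 147
f[-3,3] = (104 - (-106)) / (3 - (-3)) = 35
f[3,4] = (251 - 104) / (4 - 3) = 147
f[-4,-3,3] = (35 - 147) / (3 - (-4)) = -16
f[-3,3,4] = (147 - 35) / (4 - (-3)) = 16
f[-4,-3,3,4] = (16 - (-16)) / (4 - (-4)) = 4
f(w) = -253 + 147·(w + 4) + (-16)·(w + 4)(w + 3) + 4·(w + 4)(w + 3)(w - 3)
Expanding: f(w) = 4w^3 - w - 1

f(w) = 4w^3 - w - 1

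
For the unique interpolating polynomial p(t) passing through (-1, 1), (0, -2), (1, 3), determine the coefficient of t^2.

L_0(t) = t(t - 1) / [2] = (1/2)t^2 - (1/2)t
L_1(t) = (t + 1)(t - 1) / [-1] = -t^2 + 1
L_2(t) = (t + 1)t / [2] = (1/2)t^2 + (1/2)t
p(t) = 1·L_0 + (-2)·L_1 + 3·L_2
Only the coefficient of t^2 is needed; take it from each L_i and combine:
1·(1/2) + (-2)·(-1) + 3·(1/2) = 4

4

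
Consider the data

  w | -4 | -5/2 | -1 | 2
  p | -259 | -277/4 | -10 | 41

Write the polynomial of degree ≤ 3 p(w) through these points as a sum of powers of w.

p(w) = 4w^3 + w^2 + 4w - 3

Build the Lagrange basis polynomials:
L_0(w) = (w + 5/2)(w + 1)(w - 2) / [-27] = -(1/27)w^3 - (1/18)w^2 + (1/6)w + 5/27
L_1(w) = (w + 4)(w + 1)(w - 2) / [81/8] = (8/81)w^3 + (8/27)w^2 - (16/27)w - 64/81
L_2(w) = (w + 4)(w + 5/2)(w - 2) / [-27/2] = -(2/27)w^3 - (1/3)w^2 + (2/9)w + 40/27
L_3(w) = (w + 4)(w + 5/2)(w + 1) / [81] = (1/81)w^3 + (5/54)w^2 + (11/54)w + 10/81
p(w) = (-259)·L_0 + (-277/4)·L_1 + (-10)·L_2 + 41·L_3
  (-259)·L_0(w) = (259/27)w^3 + (259/18)w^2 - (259/6)w - 1295/27
  (-277/4)·L_1(w) = -(554/81)w^3 - (554/27)w^2 + (1108/27)w + 4432/81
  (-10)·L_2(w) = (20/27)w^3 + (10/3)w^2 - (20/9)w - 400/27
  41·L_3(w) = (41/81)w^3 + (205/54)w^2 + (451/54)w + 410/81
Adding term by term: 4w^3 + w^2 + 4w - 3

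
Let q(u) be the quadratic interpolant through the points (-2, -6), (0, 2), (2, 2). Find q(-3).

-13

Evaluate each Lagrange basis at u = -3:
L_0(-3) = (-3)·(-5)/[(-2)·(-4)] = 15/8
L_1(-3) = (-1)·(-5)/[(2)·(-2)] = -5/4
L_2(-3) = (-1)·(-3)/[(4)·(2)] = 3/8
Sum: (-6)·(15/8) + 2·(-5/4) + 2·(3/8) = -13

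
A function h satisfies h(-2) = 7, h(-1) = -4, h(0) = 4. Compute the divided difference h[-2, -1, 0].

h[-2,-1] = (-4 - 7) / (-1 - (-2)) = -11
h[-1,0] = (4 - (-4)) / (0 - (-1)) = 8
h[-2,-1,0] = (8 - (-11)) / (0 - (-2)) = 19/2

19/2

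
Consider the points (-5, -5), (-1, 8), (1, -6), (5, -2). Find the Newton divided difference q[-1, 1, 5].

4/3

q[-1,1] = (-6 - 8) / (1 - (-1)) = -7
q[1,5] = (-2 - (-6)) / (5 - 1) = 1
q[-1,1,5] = (1 - (-7)) / (5 - (-1)) = 4/3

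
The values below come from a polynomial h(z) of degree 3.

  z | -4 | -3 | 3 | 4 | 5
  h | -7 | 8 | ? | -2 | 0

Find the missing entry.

The 4 known values determine h uniquely (degree ≤ 3).
L_0(3) = (6)·(-1)·(-2)/[(-1)·(-8)·(-9)] = -1/6
L_1(3) = (7)·(-1)·(-2)/[(1)·(-7)·(-8)] = 1/4
L_2(3) = (7)·(6)·(-2)/[(8)·(7)·(-1)] = 3/2
L_3(3) = (7)·(6)·(-1)/[(9)·(8)·(1)] = -7/12
Sum: (-7)·(-1/6) + 8·(1/4) + (-2)·(3/2) + 0 = 1/6

1/6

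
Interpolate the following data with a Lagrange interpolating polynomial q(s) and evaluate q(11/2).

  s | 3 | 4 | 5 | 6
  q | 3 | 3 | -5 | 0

L_0(11/2) = (3/2)·(1/2)·(-1/2)/[(-1)·(-2)·(-3)] = 1/16
L_1(11/2) = (5/2)·(1/2)·(-1/2)/[(1)·(-1)·(-2)] = -5/16
L_2(11/2) = (5/2)·(3/2)·(-1/2)/[(2)·(1)·(-1)] = 15/16
L_3(11/2) = (5/2)·(3/2)·(1/2)/[(3)·(2)·(1)] = 5/16
Sum: 3·(1/16) + 3·(-5/16) + (-5)·(15/16) + 0 = -87/16

-87/16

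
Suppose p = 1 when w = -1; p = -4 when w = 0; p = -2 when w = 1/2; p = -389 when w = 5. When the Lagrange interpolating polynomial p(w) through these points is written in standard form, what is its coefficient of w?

L_0(w) = w(w - 1/2)(w - 5) / [-9] = -(1/9)w^3 + (11/18)w^2 - (5/18)w
L_1(w) = (w + 1)(w - 1/2)(w - 5) / [5/2] = (2/5)w^3 - (9/5)w^2 - (6/5)w + 1
L_2(w) = (w + 1)w(w - 5) / [-27/8] = -(8/27)w^3 + (32/27)w^2 + (40/27)w
L_3(w) = (w + 1)w(w - 1/2) / [135] = (1/135)w^3 + (1/270)w^2 - (1/270)w
p(w) = 1·L_0 + (-4)·L_1 + (-2)·L_2 + (-389)·L_3
Only the coefficient of w is needed; take it from each L_i and combine:
1·(-5/18) + (-4)·(-6/5) + (-2)·(40/27) + (-389)·(-1/270) = 3

3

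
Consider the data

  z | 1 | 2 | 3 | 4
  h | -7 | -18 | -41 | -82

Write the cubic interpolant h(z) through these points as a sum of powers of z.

h(z) = -z^3 - 4z - 2

Build the Lagrange basis polynomials:
L_0(z) = (z - 2)(z - 3)(z - 4) / [-6] = -(1/6)z^3 + (3/2)z^2 - (13/3)z + 4
L_1(z) = (z - 1)(z - 3)(z - 4) / [2] = (1/2)z^3 - 4z^2 + (19/2)z - 6
L_2(z) = (z - 1)(z - 2)(z - 4) / [-2] = -(1/2)z^3 + (7/2)z^2 - 7z + 4
L_3(z) = (z - 1)(z - 2)(z - 3) / [6] = (1/6)z^3 - z^2 + (11/6)z - 1
h(z) = (-7)·L_0 + (-18)·L_1 + (-41)·L_2 + (-82)·L_3
  (-7)·L_0(z) = (7/6)z^3 - (21/2)z^2 + (91/3)z - 28
  (-18)·L_1(z) = -9z^3 + 72z^2 - 171z + 108
  (-41)·L_2(z) = (41/2)z^3 - (287/2)z^2 + 287z - 164
  (-82)·L_3(z) = -(41/3)z^3 + 82z^2 - (451/3)z + 82
Adding term by term: -z^3 - 4z - 2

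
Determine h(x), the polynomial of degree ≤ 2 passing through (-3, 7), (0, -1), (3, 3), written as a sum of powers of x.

h(x) = (2/3)x^2 - (2/3)x - 1

Newton's divided differences:
h[-3,0] = (-1 - 7) / (0 - (-3)) = -8/3
h[0,3] = (3 - (-1)) / (3 - 0) = 4/3
h[-3,0,3] = (4/3 - (-8/3)) / (3 - (-3)) = 2/3
h(x) = 7 + (-8/3)·(x + 3) + (2/3)·(x + 3)x
Expanding: h(x) = (2/3)x^2 - (2/3)x - 1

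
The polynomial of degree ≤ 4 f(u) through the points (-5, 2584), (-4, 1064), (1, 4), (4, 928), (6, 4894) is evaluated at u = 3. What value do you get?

Using Newton's divided-difference form:
f[-5,-4] = (1064 - 2584) / (-4 - (-5)) = -1520
f[-4,1] = (4 - 1064) / (1 - (-4)) = -212
f[1,4] = (928 - 4) / (4 - 1) = 308
f[4,6] = (4894 - 928) / (6 - 4) = 1983
f[-5,-4,1] = (-212 - (-1520)) / (1 - (-5)) = 218
f[-4,1,4] = (308 - (-212)) / (4 - (-4)) = 65
f[1,4,6] = (1983 - 308) / (6 - 1) = 335
f[-5,-4,1,4] = (65 - 218) / (4 - (-5)) = -17
f[-4,1,4,6] = (335 - 65) / (6 - (-4)) = 27
f[-5,-4,1,4,6] = (27 - (-17)) / (6 - (-5)) = 4
f(3) = 2584 + (-1520)·(8) + 218·(8)·(7) + (-17)·(8)·(7)·(2) + 4·(8)·(7)·(2)·(-1) = 280

280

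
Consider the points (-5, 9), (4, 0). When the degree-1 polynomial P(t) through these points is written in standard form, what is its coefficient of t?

The leading coefficient equals the top divided difference P[-5,4].
P[-5,4] = (0 - 9) / (4 - (-5)) = -1

-1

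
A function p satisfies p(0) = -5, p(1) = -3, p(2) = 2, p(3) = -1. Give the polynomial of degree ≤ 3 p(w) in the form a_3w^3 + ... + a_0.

p(w) = -(11/6)w^3 + 7w^2 - (19/6)w - 5

Build the Lagrange basis polynomials:
L_0(w) = (w - 1)(w - 2)(w - 3) / [-6] = -(1/6)w^3 + w^2 - (11/6)w + 1
L_1(w) = w(w - 2)(w - 3) / [2] = (1/2)w^3 - (5/2)w^2 + 3w
L_2(w) = w(w - 1)(w - 3) / [-2] = -(1/2)w^3 + 2w^2 - (3/2)w
L_3(w) = w(w - 1)(w - 2) / [6] = (1/6)w^3 - (1/2)w^2 + (1/3)w
p(w) = (-5)·L_0 + (-3)·L_1 + 2·L_2 + (-1)·L_3
  (-5)·L_0(w) = (5/6)w^3 - 5w^2 + (55/6)w - 5
  (-3)·L_1(w) = -(3/2)w^3 + (15/2)w^2 - 9w
  2·L_2(w) = -w^3 + 4w^2 - 3w
  (-1)·L_3(w) = -(1/6)w^3 + (1/2)w^2 - (1/3)w
Adding term by term: -(11/6)w^3 + 7w^2 - (19/6)w - 5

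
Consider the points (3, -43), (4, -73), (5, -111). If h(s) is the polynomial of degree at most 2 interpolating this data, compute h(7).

Using Newton's divided-difference form:
h[3,4] = (-73 - (-43)) / (4 - 3) = -30
h[4,5] = (-111 - (-73)) / (5 - 4) = -38
h[3,4,5] = (-38 - (-30)) / (5 - 3) = -4
h(7) = -43 + (-30)·(4) + (-4)·(4)·(3) = -211

-211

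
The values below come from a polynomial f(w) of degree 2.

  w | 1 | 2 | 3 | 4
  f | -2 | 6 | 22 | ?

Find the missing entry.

46

The 3 known values determine f uniquely (degree ≤ 2).
Evaluate each Lagrange basis at w = 4:
L_0(4) = (2)·(1)/[(-1)·(-2)] = 1
L_1(4) = (3)·(1)/[(1)·(-1)] = -3
L_2(4) = (3)·(2)/[(2)·(1)] = 3
Sum: (-2)·(1) + 6·(-3) + 22·(3) = 46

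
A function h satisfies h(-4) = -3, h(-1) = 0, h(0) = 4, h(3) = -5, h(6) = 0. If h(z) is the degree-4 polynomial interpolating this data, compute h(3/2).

2889/896

Evaluate each Lagrange basis at z = 3/2:
L_0(3/2) = (5/2)·(3/2)·(-3/2)·(-9/2)/[(-3)·(-4)·(-7)·(-10)] = 27/896
L_1(3/2) = (11/2)·(3/2)·(-3/2)·(-9/2)/[(3)·(-1)·(-4)·(-7)] = -297/448
L_2(3/2) = (11/2)·(5/2)·(-3/2)·(-9/2)/[(4)·(1)·(-3)·(-6)] = 165/128
L_3(3/2) = (11/2)·(5/2)·(3/2)·(-9/2)/[(7)·(4)·(3)·(-3)] = 165/448
L_4(3/2) = (11/2)·(5/2)·(3/2)·(-3/2)/[(10)·(7)·(6)·(3)] = -11/448
Sum: (-3)·(27/896) + 0 + 4·(165/128) + (-5)·(165/448) + 0 = 2889/896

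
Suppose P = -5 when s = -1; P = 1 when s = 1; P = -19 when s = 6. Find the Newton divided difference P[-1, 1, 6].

-1

P[-1,1] = (1 - (-5)) / (1 - (-1)) = 3
P[1,6] = (-19 - 1) / (6 - 1) = -4
P[-1,1,6] = (-4 - 3) / (6 - (-1)) = -1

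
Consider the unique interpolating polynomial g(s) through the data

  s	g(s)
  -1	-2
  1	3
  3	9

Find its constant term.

Build the Lagrange basis polynomials:
L_0(s) = (s - 1)(s - 3) / [8] = (1/8)s^2 - (1/2)s + 3/8
L_1(s) = (s + 1)(s - 3) / [-4] = -(1/4)s^2 + (1/2)s + 3/4
L_2(s) = (s + 1)(s - 1) / [8] = (1/8)s^2 - 1/8
g(s) = (-2)·L_0 + 3·L_1 + 9·L_2
Only the constant term is needed; take it from each L_i and combine:
(-2)·(3/8) + 3·(3/4) + 9·(-1/8) = 3/8

3/8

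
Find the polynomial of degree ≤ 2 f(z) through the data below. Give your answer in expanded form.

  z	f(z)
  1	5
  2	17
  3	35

f(z) = 3z^2 + 3z - 1

Build the Lagrange basis polynomials:
L_0(z) = (z - 2)(z - 3) / [2] = (1/2)z^2 - (5/2)z + 3
L_1(z) = (z - 1)(z - 3) / [-1] = -z^2 + 4z - 3
L_2(z) = (z - 1)(z - 2) / [2] = (1/2)z^2 - (3/2)z + 1
f(z) = 5·L_0 + 17·L_1 + 35·L_2
  5·L_0(z) = (5/2)z^2 - (25/2)z + 15
  17·L_1(z) = -17z^2 + 68z - 51
  35·L_2(z) = (35/2)z^2 - (105/2)z + 35
Adding term by term: 3z^2 + 3z - 1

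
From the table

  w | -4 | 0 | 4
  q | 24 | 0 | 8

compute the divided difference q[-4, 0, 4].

1

q[-4,0] = (0 - 24) / (0 - (-4)) = -6
q[0,4] = (8 - 0) / (4 - 0) = 2
q[-4,0,4] = (2 - (-6)) / (4 - (-4)) = 1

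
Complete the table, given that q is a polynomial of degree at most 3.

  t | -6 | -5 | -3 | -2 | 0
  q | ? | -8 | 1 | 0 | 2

The 4 known values determine q uniquely (degree ≤ 3).
L_0(-6) = (-3)·(-4)·(-6)/[(-2)·(-3)·(-5)] = 12/5
L_1(-6) = (-1)·(-4)·(-6)/[(2)·(-1)·(-3)] = -4
L_2(-6) = (-1)·(-3)·(-6)/[(3)·(1)·(-2)] = 3
L_3(-6) = (-1)·(-3)·(-4)/[(5)·(3)·(2)] = -2/5
Sum: (-8)·(12/5) + 1·(-4) + 0 + 2·(-2/5) = -24

-24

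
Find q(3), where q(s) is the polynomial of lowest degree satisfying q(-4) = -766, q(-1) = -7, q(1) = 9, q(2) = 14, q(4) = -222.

-31

Using Newton's divided-difference form:
q[-4,-1] = (-7 - (-766)) / (-1 - (-4)) = 253
q[-1,1] = (9 - (-7)) / (1 - (-1)) = 8
q[1,2] = (14 - 9) / (2 - 1) = 5
q[2,4] = (-222 - 14) / (4 - 2) = -118
q[-4,-1,1] = (8 - 253) / (1 - (-4)) = -49
q[-1,1,2] = (5 - 8) / (2 - (-1)) = -1
q[1,2,4] = (-118 - 5) / (4 - 1) = -41
q[-4,-1,1,2] = (-1 - (-49)) / (2 - (-4)) = 8
q[-1,1,2,4] = (-41 - (-1)) / (4 - (-1)) = -8
q[-4,-1,1,2,4] = (-8 - 8) / (4 - (-4)) = -2
q(3) = -766 + 253·(7) + (-49)·(7)·(4) + 8·(7)·(4)·(2) + (-2)·(7)·(4)·(2)·(1) = -31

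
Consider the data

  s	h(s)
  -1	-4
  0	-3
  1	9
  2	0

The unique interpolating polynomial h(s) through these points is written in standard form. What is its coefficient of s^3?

-16/3

Build the Lagrange basis polynomials:
L_0(s) = s(s - 1)(s - 2) / [-6] = -(1/6)s^3 + (1/2)s^2 - (1/3)s
L_1(s) = (s + 1)(s - 1)(s - 2) / [2] = (1/2)s^3 - s^2 - (1/2)s + 1
L_2(s) = (s + 1)s(s - 2) / [-2] = -(1/2)s^3 + (1/2)s^2 + s
L_3(s) = (s + 1)s(s - 1) / [6] = (1/6)s^3 - (1/6)s
h(s) = (-4)·L_0 + (-3)·L_1 + 9·L_2 + 0·L_3
Only the coefficient of s^3 is needed; take it from each L_i and combine:
(-4)·(-1/6) + (-3)·(1/2) + 9·(-1/2) + 0·(1/6) = -16/3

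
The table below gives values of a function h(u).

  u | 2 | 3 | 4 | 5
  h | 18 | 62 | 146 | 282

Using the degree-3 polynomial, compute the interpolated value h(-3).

Evaluate each Lagrange basis at u = -3:
L_0(-3) = (-6)·(-7)·(-8)/[(-1)·(-2)·(-3)] = 56
L_1(-3) = (-5)·(-7)·(-8)/[(1)·(-1)·(-2)] = -140
L_2(-3) = (-5)·(-6)·(-8)/[(2)·(1)·(-1)] = 120
L_3(-3) = (-5)·(-6)·(-7)/[(3)·(2)·(1)] = -35
Sum: 18·(56) + 62·(-140) + 146·(120) + 282·(-35) = -22

-22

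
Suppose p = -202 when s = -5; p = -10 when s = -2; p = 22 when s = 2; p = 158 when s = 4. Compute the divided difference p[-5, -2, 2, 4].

2

p[-5,-2] = (-10 - (-202)) / (-2 - (-5)) = 64
p[-2,2] = (22 - (-10)) / (2 - (-2)) = 8
p[2,4] = (158 - 22) / (4 - 2) = 68
p[-5,-2,2] = (8 - 64) / (2 - (-5)) = -8
p[-2,2,4] = (68 - 8) / (4 - (-2)) = 10
p[-5,-2,2,4] = (10 - (-8)) / (4 - (-5)) = 2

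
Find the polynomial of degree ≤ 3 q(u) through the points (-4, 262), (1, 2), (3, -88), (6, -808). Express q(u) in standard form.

q(u) = -4u^3 + u^2 + 3u + 2

L_0(u) = (u - 1)(u - 3)(u - 6) / [-350] = -(1/350)u^3 + (1/35)u^2 - (27/350)u + 9/175
L_1(u) = (u + 4)(u - 3)(u - 6) / [50] = (1/50)u^3 - (1/10)u^2 - (9/25)u + 36/25
L_2(u) = (u + 4)(u - 1)(u - 6) / [-42] = -(1/42)u^3 + (1/14)u^2 + (11/21)u - 4/7
L_3(u) = (u + 4)(u - 1)(u - 3) / [150] = (1/150)u^3 - (13/150)u + 2/25
q(u) = 262·L_0 + 2·L_1 + (-88)·L_2 + (-808)·L_3
  262·L_0(u) = -(131/175)u^3 + (262/35)u^2 - (3537/175)u + 2358/175
  2·L_1(u) = (1/25)u^3 - (1/5)u^2 - (18/25)u + 72/25
  (-88)·L_2(u) = (44/21)u^3 - (44/7)u^2 - (968/21)u + 352/7
  (-808)·L_3(u) = -(404/75)u^3 + (5252/75)u - 1616/25
Adding term by term: -4u^3 + u^2 + 3u + 2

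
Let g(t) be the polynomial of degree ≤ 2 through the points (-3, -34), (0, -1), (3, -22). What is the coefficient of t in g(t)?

L_0(t) = t(t - 3) / [18] = (1/18)t^2 - (1/6)t
L_1(t) = (t + 3)(t - 3) / [-9] = -(1/9)t^2 + 1
L_2(t) = (t + 3)t / [18] = (1/18)t^2 + (1/6)t
g(t) = (-34)·L_0 + (-1)·L_1 + (-22)·L_2
Only the coefficient of t is needed; take it from each L_i and combine:
(-34)·(-1/6) + (-1)·(0) + (-22)·(1/6) = 2

2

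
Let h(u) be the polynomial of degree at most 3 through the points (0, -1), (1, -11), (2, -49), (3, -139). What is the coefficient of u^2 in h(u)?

L_0(u) = (u - 1)(u - 2)(u - 3) / [-6] = -(1/6)u^3 + u^2 - (11/6)u + 1
L_1(u) = u(u - 2)(u - 3) / [2] = (1/2)u^3 - (5/2)u^2 + 3u
L_2(u) = u(u - 1)(u - 3) / [-2] = -(1/2)u^3 + 2u^2 - (3/2)u
L_3(u) = u(u - 1)(u - 2) / [6] = (1/6)u^3 - (1/2)u^2 + (1/3)u
h(u) = (-1)·L_0 + (-11)·L_1 + (-49)·L_2 + (-139)·L_3
Only the coefficient of u^2 is needed; take it from each L_i and combine:
(-1)·(1) + (-11)·(-5/2) + (-49)·(2) + (-139)·(-1/2) = -2

-2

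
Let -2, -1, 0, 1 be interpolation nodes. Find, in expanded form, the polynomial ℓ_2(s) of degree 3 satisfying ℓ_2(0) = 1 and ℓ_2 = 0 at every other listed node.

ℓ_2(s) = -(1/2)s^3 - s^2 + (1/2)s + 1

ℓ_2(s) = (s + 2)(s + 1)(s - 1) / [(2)·(1)·(-1)]
       = (s^3 + 2s^2 - s - 2) / (-2)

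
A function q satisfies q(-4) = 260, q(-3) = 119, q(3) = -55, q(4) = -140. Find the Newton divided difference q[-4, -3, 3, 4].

q[-4,-3] = (119 - 260) / (-3 - (-4)) = -141
q[-3,3] = (-55 - 119) / (3 - (-3)) = -29
q[3,4] = (-140 - (-55)) / (4 - 3) = -85
q[-4,-3,3] = (-29 - (-141)) / (3 - (-4)) = 16
q[-3,3,4] = (-85 - (-29)) / (4 - (-3)) = -8
q[-4,-3,3,4] = (-8 - 16) / (4 - (-4)) = -3

-3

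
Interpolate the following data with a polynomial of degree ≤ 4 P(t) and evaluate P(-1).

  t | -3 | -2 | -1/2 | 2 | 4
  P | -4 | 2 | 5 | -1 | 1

1207/252

Evaluate each Lagrange basis at t = -1:
L_0(-1) = (1)·(-1/2)·(-3)·(-5)/[(-1)·(-5/2)·(-5)·(-7)] = -3/35
L_1(-1) = (2)·(-1/2)·(-3)·(-5)/[(1)·(-3/2)·(-4)·(-6)] = 5/12
L_2(-1) = (2)·(1)·(-3)·(-5)/[(5/2)·(3/2)·(-5/2)·(-9/2)] = 32/45
L_3(-1) = (2)·(1)·(-1/2)·(-5)/[(5)·(4)·(5/2)·(-2)] = -1/20
L_4(-1) = (2)·(1)·(-1/2)·(-3)/[(7)·(6)·(9/2)·(2)] = 1/126
Sum: (-4)·(-3/35) + 2·(5/12) + 5·(32/45) + (-1)·(-1/20) + 1·(1/126) = 1207/252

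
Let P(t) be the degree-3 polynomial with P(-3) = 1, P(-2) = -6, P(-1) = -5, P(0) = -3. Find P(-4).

Using Newton's divided-difference form:
P[-3,-2] = (-6 - 1) / (-2 - (-3)) = -7
P[-2,-1] = (-5 - (-6)) / (-1 - (-2)) = 1
P[-1,0] = (-3 - (-5)) / (0 - (-1)) = 2
P[-3,-2,-1] = (1 - (-7)) / (-1 - (-3)) = 4
P[-2,-1,0] = (2 - 1) / (0 - (-2)) = 1/2
P[-3,-2,-1,0] = (1/2 - 4) / (0 - (-3)) = -7/6
P(-4) = 1 + (-7)·(-1) + 4·(-1)·(-2) + (-7/6)·(-1)·(-2)·(-3) = 23

23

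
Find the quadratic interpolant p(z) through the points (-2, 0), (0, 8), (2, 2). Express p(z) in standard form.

p(z) = -(7/4)z^2 + (1/2)z + 8

Build the Lagrange basis polynomials:
L_0(z) = z(z - 2) / [8] = (1/8)z^2 - (1/4)z
L_1(z) = (z + 2)(z - 2) / [-4] = -(1/4)z^2 + 1
L_2(z) = (z + 2)z / [8] = (1/8)z^2 + (1/4)z
p(z) = 0·L_0 + 8·L_1 + 2·L_2
  0·L_0(z) = 0
  8·L_1(z) = -2z^2 + 8
  2·L_2(z) = (1/4)z^2 + (1/2)z
Adding term by term: -(7/4)z^2 + (1/2)z + 8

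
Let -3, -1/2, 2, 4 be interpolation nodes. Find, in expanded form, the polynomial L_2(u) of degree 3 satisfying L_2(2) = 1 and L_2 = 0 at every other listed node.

L_2(u) = (u + 3)(u + 1/2)(u - 4) / [(5)·(5/2)·(-2)]
       = (u^3 - (1/2)u^2 - (25/2)u - 6) / (-25)

L_2(u) = -(1/25)u^3 + (1/50)u^2 + (1/2)u + 6/25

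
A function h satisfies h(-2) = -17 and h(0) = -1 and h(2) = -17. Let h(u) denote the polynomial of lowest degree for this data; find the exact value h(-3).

Using Newton's divided-difference form:
h[-2,0] = (-1 - (-17)) / (0 - (-2)) = 8
h[0,2] = (-17 - (-1)) / (2 - 0) = -8
h[-2,0,2] = (-8 - 8) / (2 - (-2)) = -4
h(-3) = -17 + 8·(-1) + (-4)·(-1)·(-3) = -37

-37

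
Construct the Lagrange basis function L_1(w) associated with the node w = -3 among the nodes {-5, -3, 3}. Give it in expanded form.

L_1(w) = -(1/12)w^2 - (1/6)w + 5/4

L_1(w) = (w + 5)(w - 3) / [(2)·(-6)]
       = (w^2 + 2w - 15) / (-12)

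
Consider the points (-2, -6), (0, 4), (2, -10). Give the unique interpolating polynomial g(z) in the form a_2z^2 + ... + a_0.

g(z) = -3z^2 - z + 4

L_0(z) = z(z - 2) / [8] = (1/8)z^2 - (1/4)z
L_1(z) = (z + 2)(z - 2) / [-4] = -(1/4)z^2 + 1
L_2(z) = (z + 2)z / [8] = (1/8)z^2 + (1/4)z
g(z) = (-6)·L_0 + 4·L_1 + (-10)·L_2
  (-6)·L_0(z) = -(3/4)z^2 + (3/2)z
  4·L_1(z) = -z^2 + 4
  (-10)·L_2(z) = -(5/4)z^2 - (5/2)z
Adding term by term: -3z^2 - z + 4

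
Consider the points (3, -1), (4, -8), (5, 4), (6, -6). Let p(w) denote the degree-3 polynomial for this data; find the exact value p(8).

-256

L_0(8) = (4)·(3)·(2)/[(-1)·(-2)·(-3)] = -4
L_1(8) = (5)·(3)·(2)/[(1)·(-1)·(-2)] = 15
L_2(8) = (5)·(4)·(2)/[(2)·(1)·(-1)] = -20
L_3(8) = (5)·(4)·(3)/[(3)·(2)·(1)] = 10
Sum: (-1)·(-4) + (-8)·(15) + 4·(-20) + (-6)·(10) = -256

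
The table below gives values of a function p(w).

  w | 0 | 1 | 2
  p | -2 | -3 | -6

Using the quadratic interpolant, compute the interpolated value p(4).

Using Newton's divided-difference form:
p[0,1] = (-3 - (-2)) / (1 - 0) = -1
p[1,2] = (-6 - (-3)) / (2 - 1) = -3
p[0,1,2] = (-3 - (-1)) / (2 - 0) = -1
p(4) = -2 + (-1)·(4) + (-1)·(4)·(3) = -18

-18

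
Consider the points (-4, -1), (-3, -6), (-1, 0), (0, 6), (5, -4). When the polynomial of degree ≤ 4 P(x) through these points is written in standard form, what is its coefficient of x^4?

1/72

The leading coefficient equals the top divided difference P[-4,-3,-1,0,5].
P[-4,-3] = (-6 - (-1)) / (-3 - (-4)) = -5
P[-3,-1] = (0 - (-6)) / (-1 - (-3)) = 3
P[-1,0] = (6 - 0) / (0 - (-1)) = 6
P[0,5] = (-4 - 6) / (5 - 0) = -2
P[-4,-3,-1] = (3 - (-5)) / (-1 - (-4)) = 8/3
P[-3,-1,0] = (6 - 3) / (0 - (-3)) = 1
P[-1,0,5] = (-2 - 6) / (5 - (-1)) = -4/3
P[-4,-3,-1,0] = (1 - 8/3) / (0 - (-4)) = -5/12
P[-3,-1,0,5] = (-4/3 - 1) / (5 - (-3)) = -7/24
P[-4,-3,-1,0,5] = (-7/24 - (-5/12)) / (5 - (-4)) = 1/72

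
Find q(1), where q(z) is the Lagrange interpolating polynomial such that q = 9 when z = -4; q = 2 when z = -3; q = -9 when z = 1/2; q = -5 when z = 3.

Evaluate each Lagrange basis at z = 1:
L_0(1) = (4)·(1/2)·(-2)/[(-1)·(-9/2)·(-7)] = 8/63
L_1(1) = (5)·(1/2)·(-2)/[(1)·(-7/2)·(-6)] = -5/21
L_2(1) = (5)·(4)·(-2)/[(9/2)·(7/2)·(-5/2)] = 64/63
L_3(1) = (5)·(4)·(1/2)/[(7)·(6)·(5/2)] = 2/21
Sum: 9·(8/63) + 2·(-5/21) + (-9)·(64/63) + (-5)·(2/21) = -188/21

-188/21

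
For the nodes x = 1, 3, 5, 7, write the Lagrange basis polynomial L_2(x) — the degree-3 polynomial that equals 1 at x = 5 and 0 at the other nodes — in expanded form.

L_2(x) = -(1/16)x^3 + (11/16)x^2 - (31/16)x + 21/16

L_2(x) = (x - 1)(x - 3)(x - 7) / [(4)·(2)·(-2)]
       = (x^3 - 11x^2 + 31x - 21) / (-16)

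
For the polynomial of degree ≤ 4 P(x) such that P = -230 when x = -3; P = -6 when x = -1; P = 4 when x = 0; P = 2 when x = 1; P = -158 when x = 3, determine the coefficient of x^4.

-2

The leading coefficient equals the top divided difference P[-3,-1,0,1,3].
P[-3,-1] = (-6 - (-230)) / (-1 - (-3)) = 112
P[-1,0] = (4 - (-6)) / (0 - (-1)) = 10
P[0,1] = (2 - 4) / (1 - 0) = -2
P[1,3] = (-158 - 2) / (3 - 1) = -80
P[-3,-1,0] = (10 - 112) / (0 - (-3)) = -34
P[-1,0,1] = (-2 - 10) / (1 - (-1)) = -6
P[0,1,3] = (-80 - (-2)) / (3 - 0) = -26
P[-3,-1,0,1] = (-6 - (-34)) / (1 - (-3)) = 7
P[-1,0,1,3] = (-26 - (-6)) / (3 - (-1)) = -5
P[-3,-1,0,1,3] = (-5 - 7) / (3 - (-3)) = -2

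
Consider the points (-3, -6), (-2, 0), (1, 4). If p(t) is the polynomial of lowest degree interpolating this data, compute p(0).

5

Evaluate each Lagrange basis at t = 0:
L_0(0) = (2)·(-1)/[(-1)·(-4)] = -1/2
L_1(0) = (3)·(-1)/[(1)·(-3)] = 1
L_2(0) = (3)·(2)/[(4)·(3)] = 1/2
Sum: (-6)·(-1/2) + 0 + 4·(1/2) = 5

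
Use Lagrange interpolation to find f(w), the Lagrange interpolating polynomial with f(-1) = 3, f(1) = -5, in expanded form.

Build the Lagrange basis polynomials:
L_0(w) = (w - 1) / [-2] = -(1/2)w + 1/2
L_1(w) = (w + 1) / [2] = (1/2)w + 1/2
f(w) = 3·L_0 + (-5)·L_1
  3·L_0(w) = -(3/2)w + 3/2
  (-5)·L_1(w) = -(5/2)w - 5/2
Adding term by term: -4w - 1

f(w) = -4w - 1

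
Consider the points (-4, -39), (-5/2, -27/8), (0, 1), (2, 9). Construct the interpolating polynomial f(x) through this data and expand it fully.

L_0(x) = (x + 5/2)x(x - 2) / [-36] = -(1/36)x^3 - (1/72)x^2 + (5/36)x
L_1(x) = (x + 4)x(x - 2) / [135/8] = (8/135)x^3 + (16/135)x^2 - (64/135)x
L_2(x) = (x + 4)(x + 5/2)(x - 2) / [-20] = -(1/20)x^3 - (9/40)x^2 + (3/20)x + 1
L_3(x) = (x + 4)(x + 5/2)x / [54] = (1/54)x^3 + (13/108)x^2 + (5/27)x
f(x) = (-39)·L_0 + (-27/8)·L_1 + 1·L_2 + 9·L_3
  (-39)·L_0(x) = (13/12)x^3 + (13/24)x^2 - (65/12)x
  (-27/8)·L_1(x) = -(1/5)x^3 - (2/5)x^2 + (8/5)x
  1·L_2(x) = -(1/20)x^3 - (9/40)x^2 + (3/20)x + 1
  9·L_3(x) = (1/6)x^3 + (13/12)x^2 + (5/3)x
Adding term by term: x^3 + x^2 - 2x + 1

f(x) = x^3 + x^2 - 2x + 1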